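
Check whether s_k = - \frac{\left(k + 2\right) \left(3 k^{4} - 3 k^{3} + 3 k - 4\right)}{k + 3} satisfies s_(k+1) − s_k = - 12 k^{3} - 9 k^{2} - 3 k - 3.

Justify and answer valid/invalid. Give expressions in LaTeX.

Invalid: residual \frac{9 k^{4} + 48 k^{3} + 30 k^{2} + 9 k + 13}{k^{2} + 7 k + 12} ≠ 0.

s_(k+1) = -(k + 3)*(3*k + 3*(k + 1)**4 - 3*(k + 1)**3 - 1)/(k + 4)
s_(k+1) − s_k = (-12*k**5 - 84*k**4 - 162*k**3 - 102*k**2 - 48*k - 23)/(k**2 + 7*k + 12)
(s_(k+1) − s_k) − t_k = (9*k**4 + 48*k**3 + 30*k**2 + 9*k + 13)/(k**2 + 7*k + 12)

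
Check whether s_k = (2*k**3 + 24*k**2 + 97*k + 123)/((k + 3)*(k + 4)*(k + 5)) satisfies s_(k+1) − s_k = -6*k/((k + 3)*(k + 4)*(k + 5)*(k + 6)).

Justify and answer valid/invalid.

s_(k+1) = (97*k + 2*(k + 1)**3 + 24*(k + 1)**2 + 220)/((k + 4)*(k + 5)*(k + 6))
s_(k+1) − s_k = -6*k/(k**4 + 18*k**3 + 119*k**2 + 342*k + 360)
(s_(k+1) − s_k) − t_k = 0

valid (s_(k+1) − s_k reduces to t_k)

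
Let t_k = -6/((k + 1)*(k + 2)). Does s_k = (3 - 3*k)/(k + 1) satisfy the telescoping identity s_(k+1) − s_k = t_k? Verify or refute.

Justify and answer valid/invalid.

Valid — Δs_k = t_k.

s_(k+1) = -3*k/(k + 2)
s_(k+1) − s_k = -6/(k**2 + 3*k + 2)
(s_(k+1) − s_k) − t_k = 0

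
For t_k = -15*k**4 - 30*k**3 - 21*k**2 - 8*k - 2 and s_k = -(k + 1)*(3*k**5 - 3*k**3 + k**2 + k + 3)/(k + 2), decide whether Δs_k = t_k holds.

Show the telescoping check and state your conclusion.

s_(k+1) = -(k + 2)*(k + 3*(k + 1)**5 - 3*(k + 1)**3 + (k + 1)**2 + 4)/(k + 3)
s_(k+1) − s_k = (-15*k**6 - 93*k**5 - 201*k**4 - 209*k**3 - 119*k**2 - 41*k - 11)/(k**2 + 5*k + 6)
(s_(k+1) − s_k) − t_k = (12*k**5 + 60*k**4 + 84*k**3 + 49*k**2 + 17*k + 1)/(k**2 + 5*k + 6)

Invalid: residual (12*k**5 + 60*k**4 + 84*k**3 + 49*k**2 + 17*k + 1)/(k**2 + 5*k + 6) ≠ 0.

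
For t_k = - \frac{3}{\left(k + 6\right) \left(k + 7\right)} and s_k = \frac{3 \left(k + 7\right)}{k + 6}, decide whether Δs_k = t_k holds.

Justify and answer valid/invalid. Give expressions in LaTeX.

valid (s_(k+1) − s_k reduces to t_k)

s_(k+1) = 3*(k + 8)/(k + 7)
s_(k+1) − s_k = -3/(k**2 + 13*k + 42)
(s_(k+1) − s_k) − t_k = 0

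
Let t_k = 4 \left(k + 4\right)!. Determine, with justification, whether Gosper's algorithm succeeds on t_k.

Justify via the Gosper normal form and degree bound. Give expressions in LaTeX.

Ratio r(k) = k + 5.
So A=k + 5 and B=1, with C=1.
Set up (k + 5)·f(k+1) − (1)·f(k) − (1) = 0.
From deg A=1, deg B=0, deg C=0: d=-1.
deg f ≤ -1 is impossible — no certificate.

No — negative degree bound, so no certificate f.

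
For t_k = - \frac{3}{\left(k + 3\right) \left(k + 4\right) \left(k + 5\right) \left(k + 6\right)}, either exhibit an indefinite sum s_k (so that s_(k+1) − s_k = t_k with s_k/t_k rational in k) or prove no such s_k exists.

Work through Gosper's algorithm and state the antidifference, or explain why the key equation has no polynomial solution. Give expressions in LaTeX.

The ratio is (k + 3)/(k + 7).
So A=k + 3 and B=k + 7, with C=1.
f must satisfy (k + 3)·f(k+1) − (k + 6)·f(k) = 1.
d = 3 from the (1,1,0) case.
Coefficient equations give f(k) = k*(k**2 + 12*k + 47)/180.
R(k) = B(k−1)·f(k)/C(k) = k*(k + 6)*(k**2 + 12*k + 47)/180; s_k = R·t_k = k*(-k**2 - 12*k - 47)/(60*(k + 3)*(k + 4)*(k + 5)).
Verify: -3/(k**4 + 18*k**3 + 119*k**2 + 342*k + 360) matches t_k.

s_k = \frac{k \left(- k^{2} - 12 k - 47\right)}{60 \left(k + 3\right) \left(k + 4\right) \left(k + 5\right)}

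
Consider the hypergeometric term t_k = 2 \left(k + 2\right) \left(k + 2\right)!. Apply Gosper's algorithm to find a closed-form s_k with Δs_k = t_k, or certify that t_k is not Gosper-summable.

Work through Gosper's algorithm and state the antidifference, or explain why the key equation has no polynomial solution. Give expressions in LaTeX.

r(k) = (k + 3)**2/(k + 2) after simplifying.
Factor: A=k + 3; B=1; C=k + 2.
Solve (k + 3)·f(k+1) − (1)·f(k) = k + 2.
From deg A=1, deg B=0, deg C=1: d=0.
A polynomial solution: f(k) = 1.
So s_k = (B(k−1)f/C)·t_k = (1/(k + 2))·t_k = 2*factorial(k + 2).
Δs = 2*(k + 2)*factorial(k + 2), as required.

s_k = 2 \left(k + 2\right)!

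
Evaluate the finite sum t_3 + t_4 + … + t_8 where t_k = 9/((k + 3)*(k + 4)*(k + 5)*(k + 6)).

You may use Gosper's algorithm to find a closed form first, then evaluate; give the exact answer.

The ratio is (k + 3)/(k + 7).
Factor: A=k + 3; B=k + 7; C=1.
Key eq: (k + 3)·f(k+1) = (k + 6)·f(k) + (1).
Bound: deg f ≤ 3.
A polynomial solution: f(k) = k*(k**2 + 12*k + 47)/180.
Then R = B(k−1)f/C = k*(k + 6)*(k**2 + 12*k + 47)/180, so s_k = R(k)·t_k = k*(k**2 + 12*k + 47)/(20*(k + 3)*(k + 4)*(k + 5)).
s_(k+1) − s_k = 9/(k**4 + 18*k**3 + 119*k**2 + 342*k + 360) = t_k.
Evaluate s at k=9 and k=3: 177/3640 and 23/560; difference 11/1456.

Σ = 11/1456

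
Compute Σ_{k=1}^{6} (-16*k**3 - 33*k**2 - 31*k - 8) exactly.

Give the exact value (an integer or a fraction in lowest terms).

r(k) = (16*k**3 + 81*k**2 + 145*k + 88)/(16*k**3 + 33*k**2 + 31*k + 8) after simplifying.
Normal form (A,B,C) = (1, 1, k**3 + 33*k**2/16 + 31*k/16 + 1/2).
f must satisfy (1)·f(k+1) − (1)·f(k) = k**3 + 33*k**2/16 + 31*k/16 + 1/2.
Degrees (0,0,3) ⇒ d ≤ 4.
Match coefficients ⇒ f(k) = k*(4*k**3 + 3*k**2 + 3*k - 2)/16.
So s_k = (B(k−1)f/C)·t_k = (k*(4*k**3 + 3*k**2 + 3*k - 2)/(16*k**3 + 33*k**2 + 31*k + 8))·t_k = k*(-4*k**3 - 3*k**2 - 3*k + 2).
Verify: -16*k**3 - 33*k**2 - 31*k - 8 matches t_k.
Evaluate s at k=7 and k=1: -10766 and -8; difference -10758.

Σ = -10758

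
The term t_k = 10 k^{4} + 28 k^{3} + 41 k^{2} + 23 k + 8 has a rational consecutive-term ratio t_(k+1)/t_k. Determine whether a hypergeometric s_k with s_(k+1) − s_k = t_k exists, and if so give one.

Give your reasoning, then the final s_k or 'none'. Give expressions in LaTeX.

s_k = k \left(2 k^{4} + 2 k^{3} + 3 k^{2} - 2 k + 3\right)

Compute t_(k+1)/t_k: get (10*k**4 + 68*k**3 + 185*k**2 + 229*k + 110)/(10*k**4 + 28*k**3 + 41*k**2 + 23*k + 8).
So A=1 and B=1, with C=k**4 + 14*k**3/5 + 41*k**2/10 + 23*k/10 + 4/5.
Key eq: (1)·f(k+1) = (1)·f(k) + (k**4 + 14*k**3/5 + 41*k**2/10 + 23*k/10 + 4/5).
From deg A=0, deg B=0, deg C=4: d=5.
A polynomial solution: f(k) = k*(2*k**4 + 2*k**3 + 3*k**2 - 2*k + 3)/10.
Then R = B(k−1)f/C = k*(2*k**4 + 2*k**3 + 3*k**2 - 2*k + 3)/(10*k**4 + 28*k**3 + 41*k**2 + 23*k + 8), so s_k = R(k)·t_k = k*(2*k**4 + 2*k**3 + 3*k**2 - 2*k + 3).
Verify: 10*k**4 + 28*k**3 + 41*k**2 + 23*k + 8 matches t_k.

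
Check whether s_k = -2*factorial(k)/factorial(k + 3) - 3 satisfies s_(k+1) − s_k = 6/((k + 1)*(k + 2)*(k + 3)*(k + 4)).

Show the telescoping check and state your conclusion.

s_(k+1) = -2*factorial(k + 1)/factorial(k + 4) - 3
s_(k+1) − s_k = 6/((k + 1)*(k + 2)*(k + 3)*(k + 4))
(s_(k+1) − s_k) − t_k = 0

valid; difference matches t_k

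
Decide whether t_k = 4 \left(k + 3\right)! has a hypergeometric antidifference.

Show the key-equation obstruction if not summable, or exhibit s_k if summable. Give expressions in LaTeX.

No — key equation has no polynomial f.

Step 1: r(k) = k + 4.
Gosper form: A/B · C(k+1)/C(k) with A=k + 4, B=1, C=1.
f must satisfy (k + 4)·f(k+1) − (1)·f(k) = 1.
Degrees (1,0,0) ⇒ d ≤ -1.
deg f ≤ -1 is impossible — no certificate.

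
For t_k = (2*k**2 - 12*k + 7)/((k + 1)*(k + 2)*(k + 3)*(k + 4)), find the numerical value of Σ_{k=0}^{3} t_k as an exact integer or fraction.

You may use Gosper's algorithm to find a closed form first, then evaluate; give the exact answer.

r(k) = -(k + 1)*(12*k - 2*(k + 1)**2 + 5)/((k + 5)*(2*k**2 - 12*k + 7)) after simplifying.
A = k + 1, B = k + 5, C = k**2 - 6*k + 7/2.
Need (k + 1)·f(k+1) − (k + 4)·f(k) = k**2 - 6*k + 7/2.
deg f ≤ 3 (via 1,1,2).
Solving with deg f ≤ 3: f(k) = k*(k**2 + 20)/6.
R(k) = B(k−1)·f(k)/C(k) = k*(k + 4)*(k**2 + 20)/(3*(2*k**2 - 12*k + 7)); s_k = R·t_k = k*(k**2 + 20)/(3*(k + 1)*(k + 2)*(k + 3)).
s_(k+1) − s_k = (2*k**2 - 12*k + 7)/(k**4 + 10*k**3 + 35*k**2 + 50*k + 24) = t_k.
Sum = s_(4) − s_(0); s_(4) = 8/35, s_(0) = 0 ⇒ 8/35.

Σ = 8/35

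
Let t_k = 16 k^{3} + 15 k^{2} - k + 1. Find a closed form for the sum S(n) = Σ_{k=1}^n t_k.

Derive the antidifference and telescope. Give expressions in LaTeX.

Ratio r(k) = (-k + 16*(k + 1)**3 + 15*(k + 1)**2)/(16*k**3 + 15*k**2 - k + 1).
So A=1 and B=1, with C=k**3 + 15*k**2/16 - k/16 + 1/16.
Set up (1)·f(k+1) − (1)·f(k) − (k**3 + 15*k**2/16 - k/16 + 1/16) = 0.
From deg A=0, deg B=0, deg C=3: d=4.
Coefficient equations give f(k) = k*(4*k**3 - 3*k**2 - 4*k + 4)/16.
Then R = B(k−1)f/C = k*(4*k**3 - 3*k**2 - 4*k + 4)/(16*k**3 + 15*k**2 - k + 1), so s_k = R(k)·t_k = k*(4*k**3 - 3*k**2 - 4*k + 4).
Check: Δs_k = 16*k**3 + 15*k**2 - k + 1. ✓
s_(n+1) = 4*n**4 + 13*n**3 + 11*n**2 + 3*n + 1 and s_(1) = 1, so S(n) = n*(4*n**3 + 13*n**2 + 11*n + 3).

S(n) = n \left(4 n^{3} + 13 n^{2} + 11 n + 3\right)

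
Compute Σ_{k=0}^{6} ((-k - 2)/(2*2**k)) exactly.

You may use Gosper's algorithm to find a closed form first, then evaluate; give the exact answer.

The ratio is (k + 3)/(2*(k + 2)).
Factor: A=1/2; B=1; C=k + 2.
Solve (1/2)·f(k+1) − (1)·f(k) = k + 2.
From deg A=0, deg B=0, deg C=1: d=1.
Coefficient equations give f(k) = -2*(k + 3).
Get s_k = R·t_k = (k + 3)/2**k with R(k) = B(k−1)f(k)/C(k) = -2*(k + 3)/(k + 2).
Verify: (-k - 2)/(2*2**k) matches t_k.
Evaluate s at k=7 and k=0: 5/64 and 3; difference -187/64.

Σ = -187/64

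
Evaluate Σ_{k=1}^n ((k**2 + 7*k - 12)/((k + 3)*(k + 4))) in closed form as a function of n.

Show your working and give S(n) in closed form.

S(n) = n*(n - 2)/(n + 4)

t_(k+1)/t_k = (k + 3)*(7*k + (k + 1)**2 - 5)/((k + 5)*(k**2 + 7*k - 12)).
A = k + 3, B = k + 5, C = k**2 + 7*k - 12.
Solve (k + 3)·f(k+1) − (k + 4)·f(k) = k**2 + 7*k - 12.
d = 2 from the (1,1,2) case.
Solve for f: f(k) = k*(k - 5) (degree 2 ≤ 2).
Then R = B(k−1)f/C = k*(k - 5)*(k + 4)/(k**2 + 7*k - 12), so s_k = R(k)·t_k = k*(k - 5)/(k + 3).
Check: Δs_k = (k**2 + 7*k - 12)/(k**2 + 7*k + 12). ✓
Telescope: S(n) = s_(n+1) − s_(1) = (n**2 - 3*n - 4)/(n + 4) − (-1) = n*(n - 2)/(n + 4).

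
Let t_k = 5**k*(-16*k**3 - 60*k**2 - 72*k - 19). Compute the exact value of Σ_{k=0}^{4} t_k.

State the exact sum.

Σ = -1596879

t_(k+1)/t_k = 5*(16*k**3 + 108*k**2 + 240*k + 167)/(16*k**3 + 60*k**2 + 72*k + 19).
Factor: A=5; B=1; C=k**3 + 15*k**2/4 + 9*k/2 + 19/16.
Key eq: (5)·f(k+1) = (1)·f(k) + (k**3 + 15*k**2/4 + 9*k/2 + 19/16).
deg f ≤ 3 (via 0,0,3).
A polynomial solution: f(k) = (4*k**3 + 3*k - 4)/16.
Then R = B(k−1)f/C = (4*k**3 + 3*k - 4)/(16*k**3 + 60*k**2 + 72*k + 19), so s_k = R(k)·t_k = 5**k*(-4*k**3 - 3*k + 4).
Δs = 5**k*(4*k**3 - 12*k - 20*(k + 1)**3 + 1), as required.
Σ_(k=0)^(4) t_k = s_(5) − s_(0) = -1596875 − (4) = -1596879.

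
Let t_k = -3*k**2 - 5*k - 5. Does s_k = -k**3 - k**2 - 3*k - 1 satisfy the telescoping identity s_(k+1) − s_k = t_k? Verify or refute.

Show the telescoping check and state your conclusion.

Valid — Δs_k = t_k.

s_(k+1) = -k**3 - 4*k**2 - 8*k - 6
s_(k+1) − s_k = -3*k**2 - 5*k - 5
(s_(k+1) − s_k) − t_k = 0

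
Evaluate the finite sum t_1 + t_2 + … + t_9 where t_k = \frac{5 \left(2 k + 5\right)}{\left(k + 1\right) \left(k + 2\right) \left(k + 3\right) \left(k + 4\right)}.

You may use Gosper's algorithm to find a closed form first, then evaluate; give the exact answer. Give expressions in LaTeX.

r(k) = (k + 1)*(2*k + 7)/((k + 5)*(2*k + 5)) after simplifying.
Gosper form: A/B · C(k+1)/C(k) with A=k + 1, B=k + 5, C=k + 5/2.
Set up (k + 1)·f(k+1) − (k + 4)·f(k) − (k + 5/2) = 0.
deg f ≤ 3 (via 1,1,1).
A polynomial solution: f(k) = k*(k + 2)*(k + 4)/6.
Get s_k = R·t_k = 5*k*(k + 4)/(3*(k**2 + 4*k + 3)) with R(k) = B(k−1)f(k)/C(k) = k*(k + 2)*(k + 4)**2/(3*(2*k + 5)).
Δs = 5*(2*k + 5)/(k**4 + 10*k**3 + 35*k**2 + 50*k + 24), as required.
Evaluate s at k=10 and k=1: 700/429 and 25/24; difference 675/1144.

Σ = 675/1144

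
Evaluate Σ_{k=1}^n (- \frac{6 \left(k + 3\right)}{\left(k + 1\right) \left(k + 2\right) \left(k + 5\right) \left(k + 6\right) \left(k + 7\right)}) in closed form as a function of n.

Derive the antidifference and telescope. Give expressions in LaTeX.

The ratio is (k + 1)*(k + 4)*(k + 5)/((k + 3)**2*(k + 8)).
A = k + 1, B = k + 8, C = k**3 + 10*k**2 + 33*k + 36.
f must satisfy (k + 1)·f(k+1) − (k + 7)·f(k) = k**3 + 10*k**2 + 33*k + 36.
Degrees (1,1,3) ⇒ d ≤ 6.
A polynomial solution: f(k) = k*(k + 2)*(k + 3)*(k + 4)*(k**2 + 12*k + 41)/90.
Certificate R = B(k−1)f/C = k*(k + 2)*(k + 7)*(k**2 + 12*k + 41)/(90*(k + 3)) gives s_k = k*(-k**2 - 12*k - 41)/(15*(k**3 + 12*k**2 + 41*k + 30)).
Δs = 6*(-k - 3)/(k**5 + 21*k**4 + 163*k**3 + 567*k**2 + 844*k + 420), as required.
Telescope: S(n) = s_(n+1) − s_(1) = (-n**3 - 15*n**2 - 68*n - 54)/(15*(n**3 + 15*n**2 + 68*n + 84)) − (-3/70) = n*(-n**2 - 15*n - 68)/(42*(n**3 + 15*n**2 + 68*n + 84)).

S(n) = \frac{n \left(- n^{2} - 15 n - 68\right)}{42 \left(n^{3} + 15 n^{2} + 68 n + 84\right)}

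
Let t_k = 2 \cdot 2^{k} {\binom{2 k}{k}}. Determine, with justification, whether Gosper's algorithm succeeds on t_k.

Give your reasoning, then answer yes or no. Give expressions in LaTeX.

No; the degree bound rules out any f.

The ratio is 4*(2*k + 1)/(k + 1).
Take A(k)=8*k + 4, B(k)=k + 1, C(k)=1.
f must satisfy (8*k + 4)·f(k+1) − (k)·f(k) = 1.
Degrees (1,1,0) ⇒ d ≤ -1.
deg f ≤ -1 is impossible — no certificate.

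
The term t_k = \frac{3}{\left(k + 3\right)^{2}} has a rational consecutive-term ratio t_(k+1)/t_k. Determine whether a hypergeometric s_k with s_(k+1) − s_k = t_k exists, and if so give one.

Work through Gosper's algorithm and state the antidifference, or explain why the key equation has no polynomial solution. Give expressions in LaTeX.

r(k) = (k + 3)**2/(k + 4)**2 after simplifying.
Take A(k)=k**2 + 6*k + 9, B(k)=k**2 + 8*k + 16, C(k)=1.
Key eq: (k**2 + 6*k + 9)·f(k+1) = (k**2 + 6*k + 9)·f(k) + (1).
From deg A=2, deg B=2, deg C=0: d=0.
Write f(k) = c0. Then LHS − RHS = -1, requiring -1 = 0: contradictory. No certificate.

not Gosper-summable; s_k does not exist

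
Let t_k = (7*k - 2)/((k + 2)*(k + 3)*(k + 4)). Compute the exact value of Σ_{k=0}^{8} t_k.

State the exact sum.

Σ = 21/44

r(k) = (k + 2)*(7*k + 5)/((k + 5)*(7*k - 2)) after simplifying.
Take A(k)=k + 2, B(k)=k + 5, C(k)=k - 2/7.
Need (k + 2)·f(k+1) − (k + 4)·f(k) = k - 2/7.
deg f ≤ 2 (via 1,1,1).
Solving with deg f ≤ 2: f(k) = k*(k - 2)/7.
Certificate R = B(k−1)f/C = k*(k - 2)*(k + 4)/(7*k - 2) gives s_k = k*(k - 2)/((k + 2)*(k + 3)).
s_(k+1) − s_k = (7*k - 2)/(k**3 + 9*k**2 + 26*k + 24) = t_k.
Evaluate s at k=9 and k=0: 21/44 and 0; difference 21/44.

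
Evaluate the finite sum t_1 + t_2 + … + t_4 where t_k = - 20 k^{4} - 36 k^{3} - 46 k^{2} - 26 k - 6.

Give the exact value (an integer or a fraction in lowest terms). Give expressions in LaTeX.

t_(k+1)/t_k = (10*k**4 + 58*k**3 + 137*k**2 + 153*k + 67)/(10*k**4 + 18*k**3 + 23*k**2 + 13*k + 3).
Factor: A=1; B=1; C=k**4 + 9*k**3/5 + 23*k**2/10 + 13*k/10 + 3/10.
Key eq: (1)·f(k+1) = (1)·f(k) + (k**4 + 9*k**3/5 + 23*k**2/10 + 13*k/10 + 3/10).
Bound: deg f ≤ 5.
A polynomial solution: f(k) = k**2*(4*k - 1)*(k**2 + 1)/20.
Certificate R = B(k−1)f/C = k**2*(4*k - 1)*(k**2 + 1)/(2*(10*k**4 + 18*k**3 + 23*k**2 + 13*k + 3)) gives s_k = k**2*(-4*k**3 + k**2 - 4*k + 1).
Verify: -20*k**4 - 36*k**3 - 46*k**2 - 26*k - 6 matches t_k.
Sum = s_(5) − s_(1); s_(5) = -12350, s_(1) = -6 ⇒ -12344.

Σ = -12344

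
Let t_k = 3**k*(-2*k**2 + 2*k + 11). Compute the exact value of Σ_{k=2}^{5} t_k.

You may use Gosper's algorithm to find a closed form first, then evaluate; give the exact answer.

Σ = -8064

Step 1: r(k) = 3*(2*k**2 + 2*k - 11)/(2*k**2 - 2*k - 11).
Take A(k)=3, B(k)=1, C(k)=k**2 - k - 11/2.
f must satisfy (3)·f(k+1) − (1)·f(k) = k**2 - k - 11/2.
Bound: deg f ≤ 2.
Solving with deg f ≤ 2: f(k) = (k**2 - 4*k - 1)/2.
So s_k = (B(k−1)f/C)·t_k = ((k**2 - 4*k - 1)/(2*k**2 - 2*k - 11))·t_k = 3**k*(-k**2 + 4*k + 1).
Check: Δs_k = 3**k*(-2*k**2 + 2*k + 11). ✓
Evaluate s at k=6 and k=2: -8019 and 45; difference -8064.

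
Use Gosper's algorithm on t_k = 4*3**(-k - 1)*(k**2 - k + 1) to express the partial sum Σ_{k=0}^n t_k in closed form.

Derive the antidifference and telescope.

S(n) = 3**(-n - 1)*(3**(n + 2) - 2*n**2 - 4*n - 5)

Ratio r(k) = (-k + (k + 1)**2)/(3*(k**2 - k + 1)).
So A=1/3 and B=1, with C=k**2 - k + 1.
Key eq: (1/3)·f(k+1) = (1)·f(k) + (k**2 - k + 1).
deg f ≤ 2 (via 0,0,2).
Solving with deg f ≤ 2: f(k) = -3*(2*k**2 + 3)/4.
R(k) = B(k−1)·f(k)/C(k) = -3*(2*k**2 + 3)/(4*(k**2 - k + 1)); s_k = R·t_k = (-2*k**2 - 3)/3**k.
s_(k+1) − s_k = 4*3**(-k - 1)*(k**2 - k + 1) = t_k.
s_(n+1) = 3**(-n - 1)*(-2*n**2 - 4*n - 5) and s_(0) = -3, so S(n) = 3**(-n - 1)*(3**(n + 2) - 2*n**2 - 4*n - 5).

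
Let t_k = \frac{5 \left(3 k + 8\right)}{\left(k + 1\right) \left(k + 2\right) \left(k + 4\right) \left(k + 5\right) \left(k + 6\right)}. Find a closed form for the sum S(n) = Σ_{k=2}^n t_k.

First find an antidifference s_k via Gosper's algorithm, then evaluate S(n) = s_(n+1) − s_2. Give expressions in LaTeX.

S(n) = \frac{5 \left(n^{3} + 13 n^{2} + 52 n - 66\right)}{126 \left(n^{3} + 13 n^{2} + 52 n + 60\right)}

Step 1: r(k) = (k + 1)*(k + 4)*(3*k + 11)/((k + 3)*(k + 7)*(3*k + 8)).
Normal form (A,B,C) = (k + 1, k + 7, k**2 + 17*k/3 + 8).
f must satisfy (k + 1)·f(k+1) − (k + 6)·f(k) = k**2 + 17*k/3 + 8.
d = 5 from the (1,1,2) case.
A polynomial solution: f(k) = k*(k + 2)*(k + 3)*(k**2 + 10*k + 29)/60.
Then R = B(k−1)f/C = k*(k + 2)*(k + 6)*(k**2 + 10*k + 29)/(20*(3*k + 8)), so s_k = R(k)·t_k = k*(k**2 + 10*k + 29)/(4*(k**3 + 10*k**2 + 29*k + 20)).
Δs = 5*(3*k + 8)/(k**5 + 18*k**4 + 121*k**3 + 372*k**2 + 508*k + 240), as required.
s_(n+1) = (n**3 + 13*n**2 + 52*n + 40)/(4*(n**3 + 13*n**2 + 52*n + 60)) and s_(2) = 53/252, so S(n) = 5*(n**3 + 13*n**2 + 52*n - 66)/(126*(n**3 + 13*n**2 + 52*n + 60)).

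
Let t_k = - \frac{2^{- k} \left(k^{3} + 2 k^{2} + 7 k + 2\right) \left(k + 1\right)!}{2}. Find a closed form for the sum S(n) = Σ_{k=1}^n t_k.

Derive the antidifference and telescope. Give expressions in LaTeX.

The ratio is (k**4 + 7*k**3 + 24*k**2 + 40*k + 24)/(2*(k**3 + 2*k**2 + 7*k + 2)).
Factor: A=k/2 + 1; B=1; C=k**3 + 2*k**2 + 7*k + 2.
Key eq: (k/2 + 1)·f(k+1) = (1)·f(k) + (k**3 + 2*k**2 + 7*k + 2).
deg f ≤ 2 (via 1,0,3).
A polynomial solution: f(k) = 2*(k**2 + 2).
Certificate R = B(k−1)f/C = 2*(k**2 + 2)/(k**3 + 2*k**2 + 7*k + 2) gives s_k = -(k**2 + 2)*factorial(k + 1)/2**k.
Δs = -(k**3 + 2*k**2 + 7*k + 2)*factorial(k + 1)/(2*2**k), as required.
Σ_(k=1)^n t_k = s_(n+1) − s_(1) = (-2**(-n - 1)*(n**2 + 2*n + 3)*factorial(n + 2)) − (-3), i.e. (6*2**n - n**4*factorial(n) - 5*n**3*factorial(n) - 11*n**2*factorial(n) - 13*n*factorial(n) - 6*factorial(n))/(2*2**n).

S(n) = \frac{2^{- n} \left(6 \cdot 2^{n} - n^{4} n! - 5 n^{3} n! - 11 n^{2} n! - 13 n n! - 6 n!\right)}{2}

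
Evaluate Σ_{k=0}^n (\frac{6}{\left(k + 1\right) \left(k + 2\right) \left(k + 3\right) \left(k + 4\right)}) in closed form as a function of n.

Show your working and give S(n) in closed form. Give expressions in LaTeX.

Compute t_(k+1)/t_k: get (k + 1)/(k + 5).
Take A(k)=k + 1, B(k)=k + 5, C(k)=1.
Key eq: (k + 1)·f(k+1) = (k + 4)·f(k) + (1).
From deg A=1, deg B=1, deg C=0: d=3.
Solve for f: f(k) = k*(k**2 + 6*k + 11)/18 (degree 3 ≤ 3).
Certificate R = B(k−1)f/C = k*(k + 4)*(k**2 + 6*k + 11)/18 gives s_k = k*(k**2 + 6*k + 11)/(3*(k + 1)*(k + 2)*(k + 3)).
Δs = 6/(k**4 + 10*k**3 + 35*k**2 + 50*k + 24), as required.
Σ_(k=0)^n t_k = s_(n+1) − s_(0) = ((n**3 + 9*n**2 + 26*n + 18)/(3*(n**3 + 9*n**2 + 26*n + 24))) − (0), i.e. (n**3 + 9*n**2 + 26*n + 18)/(3*(n**3 + 9*n**2 + 26*n + 24)).

S(n) = \frac{n^{3} + 9 n^{2} + 26 n + 18}{3 \left(n^{3} + 9 n^{2} + 26 n + 24\right)}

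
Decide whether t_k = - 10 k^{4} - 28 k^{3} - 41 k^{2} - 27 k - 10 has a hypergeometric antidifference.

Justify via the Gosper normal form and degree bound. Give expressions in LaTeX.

Yes. s_k = k \left(- 2 k^{4} - 2 k^{3} - 3 k^{2} - 3\right).

Step 1: r(k) = (10*k**4 + 68*k**3 + 185*k**2 + 233*k + 116)/(10*k**4 + 28*k**3 + 41*k**2 + 27*k + 10).
Normal form (A,B,C) = (1, 1, k**4 + 14*k**3/5 + 41*k**2/10 + 27*k/10 + 1).
f must satisfy (1)·f(k+1) − (1)·f(k) = k**4 + 14*k**3/5 + 41*k**2/10 + 27*k/10 + 1.
Bound: deg f ≤ 5.
Coefficient equations give f(k) = k*(2*k**4 + 2*k**3 + 3*k**2 + 3)/10.
Certificate R = B(k−1)f/C = k*(2*k**4 + 2*k**3 + 3*k**2 + 3)/(10*k**4 + 28*k**3 + 41*k**2 + 27*k + 10) gives s_k = k*(-2*k**4 - 2*k**3 - 3*k**2 - 3).
Check: Δs_k = -10*k**4 - 28*k**3 - 41*k**2 - 27*k - 10. ✓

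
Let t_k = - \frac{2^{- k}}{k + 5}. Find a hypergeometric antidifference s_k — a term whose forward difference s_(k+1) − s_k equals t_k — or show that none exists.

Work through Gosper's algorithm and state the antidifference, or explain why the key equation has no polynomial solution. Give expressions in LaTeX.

none — t_k is not Gosper-summable

Compute t_(k+1)/t_k: get (k + 5)/(2*(k + 6)).
So A=k/2 + 5/2 and B=k + 6, with C=1.
Set up (k/2 + 5/2)·f(k+1) − (k + 5)·f(k) − (1) = 0.
d = -1 from the (1,1,0) case.
d = -1 < 0 ⇒ no nonzero polynomial f; not summable.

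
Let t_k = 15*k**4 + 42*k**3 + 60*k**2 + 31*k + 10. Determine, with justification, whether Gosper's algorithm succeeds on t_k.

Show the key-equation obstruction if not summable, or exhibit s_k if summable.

Yes. s_k = k*(3*k**4 + 3*k**3 + 4*k**2 - 4*k + 4).

Compute t_(k+1)/t_k: get (15*k**4 + 102*k**3 + 276*k**2 + 337*k + 158)/(15*k**4 + 42*k**3 + 60*k**2 + 31*k + 10).
Gosper form: A/B · C(k+1)/C(k) with A=1, B=1, C=k**4 + 14*k**3/5 + 4*k**2 + 31*k/15 + 2/3.
Need (1)·f(k+1) − (1)·f(k) = k**4 + 14*k**3/5 + 4*k**2 + 31*k/15 + 2/3.
d = 5 from the (0,0,4) case.
Solving with deg f ≤ 5: f(k) = k*(3*k**4 + 3*k**3 + 4*k**2 - 4*k + 4)/15.
Get s_k = R·t_k = k*(3*k**4 + 3*k**3 + 4*k**2 - 4*k + 4) with R(k) = B(k−1)f(k)/C(k) = k*(3*k**4 + 3*k**3 + 4*k**2 - 4*k + 4)/(15*k**4 + 42*k**3 + 60*k**2 + 31*k + 10).
s_(k+1) − s_k = 15*k**4 + 42*k**3 + 60*k**2 + 31*k + 10 = t_k.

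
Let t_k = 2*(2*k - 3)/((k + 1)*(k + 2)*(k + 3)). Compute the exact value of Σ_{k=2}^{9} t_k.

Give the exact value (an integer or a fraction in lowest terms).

Σ = 19/66

The ratio is (k + 1)*(2*k - 1)/((k + 4)*(2*k - 3)).
Take A(k)=k + 1, B(k)=k + 4, C(k)=k - 3/2.
Key eq: (k + 1)·f(k+1) = (k + 3)·f(k) + (k - 3/2).
deg f ≤ 2 (via 1,1,1).
Match coefficients ⇒ f(k) = -k*(k + 11)/8.
So s_k = (B(k−1)f/C)·t_k = (-k*(k + 3)*(k + 11)/(4*(2*k - 3)))·t_k = k*(-k - 11)/(2*(k + 1)*(k + 2)).
Verify: 2*(2*k - 3)/(k**3 + 6*k**2 + 11*k + 6) matches t_k.
Telescoping: Σ = s_(10) − s_(2) = -35/44 − (-13/12) = 19/66.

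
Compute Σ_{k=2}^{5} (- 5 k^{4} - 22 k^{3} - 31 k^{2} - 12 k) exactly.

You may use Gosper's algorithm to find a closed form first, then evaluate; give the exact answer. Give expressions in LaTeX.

r(k) = (5*k**4 + 42*k**3 + 127*k**2 + 160*k + 70)/(k*(5*k**3 + 22*k**2 + 31*k + 12)) after simplifying.
Gosper form: A/B · C(k+1)/C(k) with A=1, B=1, C=k**4 + 22*k**3/5 + 31*k**2/5 + 12*k/5.
Set up (1)·f(k+1) − (1)·f(k) − (k**4 + 22*k**3/5 + 31*k**2/5 + 12*k/5) = 0.
d = 5 from the (0,0,4) case.
A polynomial solution: f(k) = k*(k - 1)*(k**3 + 4*k**2 + 5*k + 1)/5.
Certificate R = B(k−1)f/C = (k - 1)*(k**3 + 4*k**2 + 5*k + 1)/(5*k**3 + 22*k**2 + 31*k + 12) gives s_k = k*(-k**4 - 3*k**3 - k**2 + 4*k + 1).
Verify: k*(-5*k**3 - 22*k**2 - 31*k - 12) matches t_k.
Evaluate s at k=6 and k=2: -11730 and -70; difference -11660.

Σ = -11660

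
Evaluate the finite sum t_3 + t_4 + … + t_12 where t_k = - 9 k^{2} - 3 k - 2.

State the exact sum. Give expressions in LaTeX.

Σ = -6050

Step 1: r(k) = (9*k**2 + 21*k + 14)/(9*k**2 + 3*k + 2).
A = 1, B = 1, C = k**2 + k/3 + 2/9.
f must satisfy (1)·f(k+1) − (1)·f(k) = k**2 + k/3 + 2/9.
Degrees (0,0,2) ⇒ d ≤ 3.
A polynomial solution: f(k) = k*(3*k**2 - 3*k + 2)/9.
R(k) = B(k−1)·f(k)/C(k) = k*(3*k**2 - 3*k + 2)/(9*k**2 + 3*k + 2); s_k = R·t_k = k*(-3*k**2 + 3*k - 2).
Verify: -9*k**2 - 3*k - 2 matches t_k.
Σ_(k=3)^(12) t_k = s_(13) − s_(3) = -6110 − (-60) = -6050.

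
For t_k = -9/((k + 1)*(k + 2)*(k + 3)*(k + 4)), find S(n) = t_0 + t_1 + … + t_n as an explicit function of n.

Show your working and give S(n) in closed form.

S(n) = (-n**3 - 9*n**2 - 26*n - 18)/(2*(n**3 + 9*n**2 + 26*n + 24))

The ratio is (k + 1)/(k + 5).
A = k + 1, B = k + 5, C = 1.
Key eq: (k + 1)·f(k+1) = (k + 4)·f(k) + (1).
d = 3 from the (1,1,0) case.
Solving with deg f ≤ 3: f(k) = k*(k**2 + 6*k + 11)/18.
So s_k = (B(k−1)f/C)·t_k = (k*(k + 4)*(k**2 + 6*k + 11)/18)·t_k = k*(-k**2 - 6*k - 11)/(2*(k + 1)*(k + 2)*(k + 3)).
Check: Δs_k = -9/(k**4 + 10*k**3 + 35*k**2 + 50*k + 24). ✓
Σ_(k=0)^n t_k = s_(n+1) − s_(0) = ((-n**3 - 9*n**2 - 26*n - 18)/(2*(n**3 + 9*n**2 + 26*n + 24))) − (0), i.e. (-n**3 - 9*n**2 - 26*n - 18)/(2*(n**3 + 9*n**2 + 26*n + 24)).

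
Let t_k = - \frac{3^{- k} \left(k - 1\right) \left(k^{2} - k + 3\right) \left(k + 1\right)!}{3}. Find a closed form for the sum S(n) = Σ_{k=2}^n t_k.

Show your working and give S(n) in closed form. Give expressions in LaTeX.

Step 1: r(k) = k*(k + 2)*(-k + (k + 1)**2 + 2)/(3*(k - 1)*(k**2 - k + 3)).
Gosper form: A/B · C(k+1)/C(k) with A=k/3 + 2/3, B=1, C=k**3 - 2*k**2 + 4*k - 3.
Set up (k/3 + 2/3)·f(k+1) − (1)·f(k) − (k**3 - 2*k**2 + 4*k - 3) = 0.
From deg A=1, deg B=0, deg C=3: d=2.
Coefficient equations give f(k) = 3*(k**2 - 3*k - 1).
So s_k = (B(k−1)f/C)·t_k = (3*(k**2 - 3*k - 1)/((k - 1)*(k**2 - k + 3)))·t_k = (-k**2 + 3*k + 1)*factorial(k + 1)/3**k.
Verify: -(k - 1)*(k**2 - k + 3)*factorial(k + 1)/(3*3**k) matches t_k.
Σ_(k=2)^n t_k = s_(n+1) − s_(2) = (3**(-n - 1)*(-n**2 + n + 3)*factorial(n + 2)) − (2), i.e. (-6*3**n - n**4*factorial(n) - 2*n**3*factorial(n) + 4*n**2*factorial(n) + 11*n*factorial(n) + 6*factorial(n))/(3*3**n).

S(n) = \frac{3^{- n} \left(- 6 \cdot 3^{n} - n^{4} n! - 2 n^{3} n! + 4 n^{2} n! + 11 n n! + 6 n!\right)}{3}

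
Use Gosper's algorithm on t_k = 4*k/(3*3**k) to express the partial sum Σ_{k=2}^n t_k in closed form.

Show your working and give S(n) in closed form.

Compute t_(k+1)/t_k: get (k + 1)/(3*k).
A = 1/3, B = 1, C = k.
Key eq: (1/3)·f(k+1) = (1)·f(k) + (k).
From deg A=0, deg B=0, deg C=1: d=1.
Solving with deg f ≤ 1: f(k) = -3*(2*k + 1)/4.
R(k) = B(k−1)·f(k)/C(k) = -3*(2*k + 1)/(4*k); s_k = R·t_k = (-2*k - 1)/3**k.
s_(k+1) − s_k = 4*k/(3*3**k) = t_k.
Telescope: S(n) = s_(n+1) − s_(2) = 3**(-n - 1)*(-2*n - 3) − (-5/9) = 3**(-n - 2)*(5*3**n - 6*n - 9).

S(n) = 3**(-n - 2)*(5*3**n - 6*n - 9)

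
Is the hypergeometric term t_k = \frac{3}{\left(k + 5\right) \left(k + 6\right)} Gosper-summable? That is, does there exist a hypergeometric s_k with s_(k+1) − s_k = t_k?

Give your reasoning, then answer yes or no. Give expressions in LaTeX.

Yes. s_k = \frac{3 k}{5 \left(k + 5\right)}.

Ratio r(k) = (k + 5)/(k + 7).
Normal form (A,B,C) = (k + 5, k + 7, 1).
Set up (k + 5)·f(k+1) − (k + 6)·f(k) − (1) = 0.
Bound: deg f ≤ 1.
Coefficient equations give f(k) = k/5.
R(k) = B(k−1)·f(k)/C(k) = k*(k + 6)/5; s_k = R·t_k = 3*k/(5*(k + 5)).
Verify: 3/(k**2 + 11*k + 30) matches t_k.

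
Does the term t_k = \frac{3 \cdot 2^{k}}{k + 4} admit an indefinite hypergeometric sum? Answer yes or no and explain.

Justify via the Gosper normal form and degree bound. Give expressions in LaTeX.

The ratio is 2*(k + 4)/(k + 5).
Take A(k)=2*k + 8, B(k)=k + 5, C(k)=1.
f must satisfy (2*k + 8)·f(k+1) − (k + 4)·f(k) = 1.
d = -1 from the (1,1,0) case.
d = -1 < 0 ⇒ no nonzero polynomial f; not summable.

No — key equation has no polynomial f.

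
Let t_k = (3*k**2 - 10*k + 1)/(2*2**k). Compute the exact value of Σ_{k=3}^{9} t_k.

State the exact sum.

The ratio is (3*k**2 - 4*k - 6)/(2*(3*k**2 - 10*k + 1)).
A = 1/2, B = 1, C = k**2 - 10*k/3 + 1/3.
f must satisfy (1/2)·f(k+1) − (1)·f(k) = k**2 - 10*k/3 + 1/3.
deg f ≤ 2 (via 0,0,2).
A polynomial solution: f(k) = -2*k*(3*k - 4)/3.
So s_k = (B(k−1)f/C)·t_k = (-2*k*(3*k - 4)/(3*k**2 - 10*k + 1))·t_k = k*(4 - 3*k)/2**k.
Verify: (3*k**2 - 10*k + 1)/(2*2**k) matches t_k.
Σ_(k=3)^(9) t_k = s_(10) − s_(3) = -65/256 − (-15/8) = 415/256.

Σ = 415/256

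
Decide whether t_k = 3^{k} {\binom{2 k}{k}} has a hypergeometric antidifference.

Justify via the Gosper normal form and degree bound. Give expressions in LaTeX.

Compute t_(k+1)/t_k: get 6*(2*k + 1)/(k + 1).
So A=12*k + 6 and B=k + 1, with C=1.
Need (12*k + 6)·f(k+1) − (k)·f(k) = 1.
From deg A=1, deg B=1, deg C=0: d=-1.
Negative degree bound (-1): no f exists, t_k not Gosper-summable.

No — t_k has no hypergeometric antidifference.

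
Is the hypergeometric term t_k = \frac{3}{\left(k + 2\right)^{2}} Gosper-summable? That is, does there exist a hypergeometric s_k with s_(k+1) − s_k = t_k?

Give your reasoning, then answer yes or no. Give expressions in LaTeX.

The ratio is (k + 2)**2/(k + 3)**2.
Factor: A=k**2 + 4*k + 4; B=k**2 + 6*k + 9; C=1.
f must satisfy (k**2 + 4*k + 4)·f(k+1) − (k**2 + 4*k + 4)·f(k) = 1.
d = 0 from the (2,2,0) case.
Generic f = c0 gives residual -1; -1 = 0 cannot hold, so t_k is not Gosper-summable.

No — the linear system for f has no solution.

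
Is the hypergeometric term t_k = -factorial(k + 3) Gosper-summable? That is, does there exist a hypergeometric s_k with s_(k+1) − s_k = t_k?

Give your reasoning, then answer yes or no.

No; the degree bound rules out any f.

Ratio r(k) = k + 4.
Normal form (A,B,C) = (k + 4, 1, 1).
Need (k + 4)·f(k+1) − (1)·f(k) = 1.
From deg A=1, deg B=0, deg C=0: d=-1.
Negative degree bound (-1): no f exists, t_k not Gosper-summable.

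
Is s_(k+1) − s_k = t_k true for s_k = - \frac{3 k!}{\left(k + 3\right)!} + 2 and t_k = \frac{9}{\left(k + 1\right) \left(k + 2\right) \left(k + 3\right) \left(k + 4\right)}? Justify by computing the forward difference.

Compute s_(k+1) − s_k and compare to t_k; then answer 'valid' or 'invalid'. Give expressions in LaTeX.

Valid — Δs_k = t_k.

s_(k+1) = -3*factorial(k + 1)/factorial(k + 4) + 2
s_(k+1) − s_k = 9/((k + 1)*(k + 2)*(k + 3)*(k + 4))
(s_(k+1) − s_k) − t_k = 0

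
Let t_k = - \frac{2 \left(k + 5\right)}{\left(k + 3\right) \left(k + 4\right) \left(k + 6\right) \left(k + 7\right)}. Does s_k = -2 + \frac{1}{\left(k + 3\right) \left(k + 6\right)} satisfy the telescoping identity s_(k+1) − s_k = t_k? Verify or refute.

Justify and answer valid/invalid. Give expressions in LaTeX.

s_(k+1) = -2 + 1/((k + 4)*(k + 7))
s_(k+1) − s_k = 2*(-k - 5)/(k**4 + 20*k**3 + 145*k**2 + 450*k + 504)
(s_(k+1) − s_k) − t_k = 0

valid (s_(k+1) − s_k reduces to t_k)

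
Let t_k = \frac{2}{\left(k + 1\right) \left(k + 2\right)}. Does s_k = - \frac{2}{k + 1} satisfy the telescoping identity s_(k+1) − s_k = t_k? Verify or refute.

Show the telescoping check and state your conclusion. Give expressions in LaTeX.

s_(k+1) = -2/(k + 2)
s_(k+1) − s_k = 2/((k + 1)*(k + 2))
(s_(k+1) − s_k) − t_k = 0

valid; difference matches t_k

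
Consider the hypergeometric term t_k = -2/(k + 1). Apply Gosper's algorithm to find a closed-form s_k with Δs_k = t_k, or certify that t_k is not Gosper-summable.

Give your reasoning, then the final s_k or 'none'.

r(k) = (k + 1)/(k + 2) after simplifying.
Take A(k)=k + 1, B(k)=k + 2, C(k)=1.
Set up (k + 1)·f(k+1) − (k + 1)·f(k) − (1) = 0.
From deg A=1, deg B=1, deg C=0: d=0.
Put f(k) = c0: A·f(k+1) − B(k−1)·f(k) − C = -1; need -1 = 0 — inconsistent ⇒ no f, not summable.

not Gosper-summable; s_k does not exist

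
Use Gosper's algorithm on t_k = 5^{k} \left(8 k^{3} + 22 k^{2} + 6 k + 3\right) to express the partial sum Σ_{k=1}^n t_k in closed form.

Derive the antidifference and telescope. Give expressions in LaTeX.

S(n) = 10 \cdot 5^{n} n^{3} + 20 \cdot 5^{n} n^{2} + 5 \cdot 5^{n} n + 5 \cdot 5^{n} - 5

Compute t_(k+1)/t_k: get 5*(8*k**3 + 46*k**2 + 74*k + 39)/(8*k**3 + 22*k**2 + 6*k + 3).
Normal form (A,B,C) = (5, 1, k**3 + 11*k**2/4 + 3*k/4 + 3/8).
Need (5)·f(k+1) − (1)·f(k) = k**3 + 11*k**2/4 + 3*k/4 + 3/8.
From deg A=0, deg B=0, deg C=3: d=3.
Solving with deg f ≤ 3: f(k) = (2*k**3 - 2*k**2 - k + 2)/8.
So s_k = (B(k−1)f/C)·t_k = ((2*k**3 - 2*k**2 - k + 2)/(8*k**3 + 22*k**2 + 6*k + 3))·t_k = 5**k*(2*k**3 - 2*k**2 - k + 2).
Verify: 5**k*(8*k**3 + 22*k**2 + 6*k + 3) matches t_k.
s_(n+1) = 5**(n + 1)*(2*n**3 + 4*n**2 + n + 1) and s_(1) = 5, so S(n) = 10*5**n*n**3 + 20*5**n*n**2 + 5*5**n*n + 5*5**n - 5.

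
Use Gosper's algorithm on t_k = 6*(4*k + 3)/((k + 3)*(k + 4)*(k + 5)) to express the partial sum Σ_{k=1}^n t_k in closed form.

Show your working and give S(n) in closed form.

r(k) = (k + 3)*(4*k + 7)/((k + 6)*(4*k + 3)) after simplifying.
A = k + 3, B = k + 6, C = k + 3/4.
Key eq: (k + 3)·f(k+1) = (k + 5)·f(k) + (k + 3/4).
Bound: deg f ≤ 2.
A polynomial solution: f(k) = k*(5*k + 3)/32.
Certificate R = B(k−1)f/C = k*(k + 5)*(5*k + 3)/(8*(4*k + 3)) gives s_k = 3*k*(5*k + 3)/(4*(k + 3)*(k + 4)).
Verify: 6*(4*k + 3)/(k**3 + 12*k**2 + 47*k + 60) matches t_k.
s_(n+1) = 3*(5*n**2 + 13*n + 8)/(4*(n**2 + 9*n + 20)) and s_(1) = 3/10, so S(n) = 3*n*(23*n + 47)/(20*(n**2 + 9*n + 20)).

S(n) = 3*n*(23*n + 47)/(20*(n**2 + 9*n + 20))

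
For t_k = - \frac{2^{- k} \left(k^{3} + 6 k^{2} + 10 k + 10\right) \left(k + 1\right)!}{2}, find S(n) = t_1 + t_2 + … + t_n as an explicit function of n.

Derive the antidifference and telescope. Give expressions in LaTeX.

t_(k+1)/t_k = (k**4 + 11*k**3 + 43*k**2 + 77*k + 54)/(2*(k**3 + 6*k**2 + 10*k + 10)).
A = k/2 + 1, B = 1, C = k**3 + 6*k**2 + 10*k + 10.
Need (k/2 + 1)·f(k+1) − (1)·f(k) = k**3 + 6*k**2 + 10*k + 10.
deg f ≤ 2 (via 1,0,3).
A polynomial solution: f(k) = 2*(k**2 + 4*k + 1).
Then R = B(k−1)f/C = 2*(k**2 + 4*k + 1)/(k**3 + 6*k**2 + 10*k + 10), so s_k = R(k)·t_k = -(k**2 + 4*k + 1)*factorial(k + 1)/2**k.
Δs = -(k**3 + 6*k**2 + 10*k + 10)*factorial(k + 1)/(2*2**k), as required.
Evaluate: s_(n+1) = -2**(-n - 1)*(n**2 + 6*n + 6)*factorial(n + 2); subtract s_(1) = -6 ⇒ S(n) = (12*2**n - n**4*factorial(n) - 9*n**3*factorial(n) - 26*n**2*factorial(n) - 30*n*factorial(n) - 12*factorial(n))/(2*2**n).

S(n) = \frac{2^{- n} \left(12 \cdot 2^{n} - n^{4} n! - 9 n^{3} n! - 26 n^{2} n! - 30 n n! - 12 n!\right)}{2}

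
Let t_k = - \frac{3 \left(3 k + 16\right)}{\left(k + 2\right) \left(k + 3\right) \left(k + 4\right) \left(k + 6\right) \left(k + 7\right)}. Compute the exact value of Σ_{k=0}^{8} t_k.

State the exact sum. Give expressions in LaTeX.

The ratio is (k + 2)*(k + 6)*(3*k + 19)/((k + 5)*(k + 8)*(3*k + 16)).
Normal form (A,B,C) = (k + 2, k + 8, k**2 + 31*k/3 + 80/3).
f must satisfy (k + 2)·f(k+1) − (k + 7)·f(k) = k**2 + 31*k/3 + 80/3.
Degrees (1,1,2) ⇒ d ≤ 5.
Solve for f: f(k) = k*(k + 4)*(k + 5)*(k**2 + 11*k + 36)/108 (degree 5 ≤ 5).
Certificate R = B(k−1)f/C = k*(k + 4)*(k + 7)*(k**2 + 11*k + 36)/(36*(3*k + 16)) gives s_k = k*(-k**2 - 11*k - 36)/(12*(k**3 + 11*k**2 + 36*k + 36)).
Check: Δs_k = 3*(-3*k - 16)/(k**5 + 22*k**4 + 185*k**3 + 740*k**2 + 1404*k + 1008). ✓
Telescoping: Σ = s_(9) − s_(0) = -9/110 − (0) = -9/110.

Σ = -9/110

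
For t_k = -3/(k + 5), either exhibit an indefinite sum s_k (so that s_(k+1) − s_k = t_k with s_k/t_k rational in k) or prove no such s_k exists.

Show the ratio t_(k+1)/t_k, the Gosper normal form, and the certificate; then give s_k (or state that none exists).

r(k) = (k + 5)/(k + 6) after simplifying.
Factor: A=k + 5; B=k + 6; C=1.
Solve (k + 5)·f(k+1) − (k + 5)·f(k) = 1.
deg f ≤ 0 (via 1,1,0).
Put f(k) = c0: A·f(k+1) − B(k−1)·f(k) − C = -1; need -1 = 0 — inconsistent ⇒ no f, not summable.

none — t_k is not Gosper-summable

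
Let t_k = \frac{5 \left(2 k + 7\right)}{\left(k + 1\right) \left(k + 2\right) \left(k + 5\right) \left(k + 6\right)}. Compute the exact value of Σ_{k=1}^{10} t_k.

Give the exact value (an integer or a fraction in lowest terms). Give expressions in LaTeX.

Σ = 25/64

t_(k+1)/t_k = (k + 1)*(k + 5)*(2*k + 9)/((k + 3)*(k + 7)*(2*k + 7)).
So A=k + 1 and B=k + 7, with C=k**3 + 21*k**2/2 + 73*k/2 + 42.
Set up (k + 1)·f(k+1) − (k + 6)·f(k) − (k**3 + 21*k**2/2 + 73*k/2 + 42) = 0.
Bound: deg f ≤ 5.
Match coefficients ⇒ f(k) = k*(k + 2)*(k + 3)*(k + 4)*(k + 6)/10.
R(k) = B(k−1)·f(k)/C(k) = k*(k + 2)*(k + 6)**2/(5*(2*k + 7)); s_k = R·t_k = k*(k + 6)/(k**2 + 6*k + 5).
Δs = 5*(2*k + 7)/(k**4 + 14*k**3 + 65*k**2 + 112*k + 60), as required.
Evaluate s at k=11 and k=1: 187/192 and 7/12; difference 25/64.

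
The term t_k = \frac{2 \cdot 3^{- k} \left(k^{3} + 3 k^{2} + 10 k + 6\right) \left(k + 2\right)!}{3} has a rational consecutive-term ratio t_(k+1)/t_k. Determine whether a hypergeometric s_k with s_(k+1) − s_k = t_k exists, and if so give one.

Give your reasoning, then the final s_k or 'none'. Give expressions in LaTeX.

Compute t_(k+1)/t_k: get (k**4 + 9*k**3 + 37*k**2 + 77*k + 60)/(3*(k**3 + 3*k**2 + 10*k + 6)).
Take A(k)=k/3 + 1, B(k)=1, C(k)=k**3 + 3*k**2 + 10*k + 6.
Solve (k/3 + 1)·f(k+1) − (1)·f(k) = k**3 + 3*k**2 + 10*k + 6.
Bound: deg f ≤ 2.
Match coefficients ⇒ f(k) = 3*(k**2 + k + 2).
Then R = B(k−1)f/C = 3*(k**2 + k + 2)/(k**3 + 3*k**2 + 10*k + 6), so s_k = R(k)·t_k = 2*(k**2 + k + 2)*factorial(k + 2)/3**k.
Verify: 2*(k**3 + 3*k**2 + 10*k + 6)*factorial(k + 2)/(3*3**k) matches t_k.

s_k = 2 \cdot 3^{- k} \left(k^{2} + k + 2\right) \left(k + 2\right)!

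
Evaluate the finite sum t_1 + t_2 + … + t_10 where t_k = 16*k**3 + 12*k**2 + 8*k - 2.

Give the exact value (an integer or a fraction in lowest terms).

Σ = 53440

r(k) = (8*k**3 + 30*k**2 + 40*k + 17)/(8*k**3 + 6*k**2 + 4*k - 1) after simplifying.
Factor: A=1; B=1; C=k**3 + 3*k**2/4 + k/2 - 1/8.
Need (1)·f(k+1) − (1)·f(k) = k**3 + 3*k**2/4 + k/2 - 1/8.
From deg A=0, deg B=0, deg C=3: d=4.
A polynomial solution: f(k) = k*(2*k**3 - 2*k**2 + k - 2)/8.
Then R = B(k−1)f/C = k*(2*k**3 - 2*k**2 + k - 2)/(8*k**3 + 6*k**2 + 4*k - 1), so s_k = R(k)·t_k = 2*k*(2*k**3 - 2*k**2 + k - 2).
Verify: 16*k**3 + 12*k**2 + 8*k - 2 matches t_k.
Telescoping: Σ = s_(11) − s_(1) = 53438 − (-2) = 53440.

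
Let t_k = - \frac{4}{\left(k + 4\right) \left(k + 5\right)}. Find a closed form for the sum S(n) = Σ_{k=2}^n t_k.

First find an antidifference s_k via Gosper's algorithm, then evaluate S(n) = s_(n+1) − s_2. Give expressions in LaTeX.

Ratio r(k) = (k + 4)/(k + 6).
A = k + 4, B = k + 6, C = 1.
Need (k + 4)·f(k+1) − (k + 5)·f(k) = 1.
Degrees (1,1,0) ⇒ d ≤ 1.
Solve for f: f(k) = k/4 (degree 1 ≤ 1).
Get s_k = R·t_k = -k/(k + 4) with R(k) = B(k−1)f(k)/C(k) = k*(k + 5)/4.
s_(k+1) − s_k = -4/(k**2 + 9*k + 20) = t_k.
Telescope: S(n) = s_(n+1) − s_(2) = (-n - 1)/(n + 5) − (-1/3) = 2*(1 - n)/(3*(n + 5)).

S(n) = \frac{2 \left(1 - n\right)}{3 \left(n + 5\right)}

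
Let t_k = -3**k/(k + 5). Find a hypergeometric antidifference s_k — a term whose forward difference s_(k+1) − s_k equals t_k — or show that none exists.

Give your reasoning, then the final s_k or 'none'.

Compute t_(k+1)/t_k: get 3*(k + 5)/(k + 6).
So A=3*k + 15 and B=k + 6, with C=1.
Solve (3*k + 15)·f(k+1) − (k + 5)·f(k) = 1.
d = -1 from the (1,1,0) case.
Bound -1 < 0, so the key equation has no polynomial solution.

none (Gosper's algorithm certifies no s_k)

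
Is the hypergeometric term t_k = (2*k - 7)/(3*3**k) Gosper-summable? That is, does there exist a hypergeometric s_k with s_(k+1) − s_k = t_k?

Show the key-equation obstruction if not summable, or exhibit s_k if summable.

Yes. s_k = (3 - k)/3**k.

Compute t_(k+1)/t_k: get (2*k - 5)/(3*(2*k - 7)).
A = 1/3, B = 1, C = k - 7/2.
Solve (1/3)·f(k+1) − (1)·f(k) = k - 7/2.
From deg A=0, deg B=0, deg C=1: d=1.
Solving with deg f ≤ 1: f(k) = -3*(k - 3)/2.
So s_k = (B(k−1)f/C)·t_k = (-3*(k - 3)/(2*k - 7))·t_k = (3 - k)/3**k.
s_(k+1) − s_k = (2*k - 7)/(3*3**k) = t_k.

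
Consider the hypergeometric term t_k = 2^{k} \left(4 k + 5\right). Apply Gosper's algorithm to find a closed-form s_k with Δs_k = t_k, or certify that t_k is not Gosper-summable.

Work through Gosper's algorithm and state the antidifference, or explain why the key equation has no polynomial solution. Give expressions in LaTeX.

s_k = 2^{k} \left(4 k - 3\right)

Step 1: r(k) = 2*(4*k + 9)/(4*k + 5).
Take A(k)=2, B(k)=1, C(k)=k + 5/4.
Key eq: (2)·f(k+1) = (1)·f(k) + (k + 5/4).
From deg A=0, deg B=0, deg C=1: d=1.
Solving with deg f ≤ 1: f(k) = (4*k - 3)/4.
Certificate R = B(k−1)f/C = (4*k - 3)/(4*k + 5) gives s_k = 2**k*(4*k - 3).
Δs = 2**k*(4*k + 5), as required.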